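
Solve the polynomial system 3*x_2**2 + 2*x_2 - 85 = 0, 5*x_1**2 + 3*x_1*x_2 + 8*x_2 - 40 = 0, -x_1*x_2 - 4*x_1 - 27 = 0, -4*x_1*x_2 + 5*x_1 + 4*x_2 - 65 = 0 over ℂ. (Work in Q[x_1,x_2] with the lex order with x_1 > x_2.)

Compute a lex Gröbner basis by Buchberger's algorithm.
f_1 = 3*x_2**2 + 2*x_2 - 85, LT = x_2**2.
f_2 = 5*x_1**2 + 3*x_1*x_2 + 8*x_2 - 40, LT = x_1**2.
f_3 = -x_1*x_2 - 4*x_1 - 27, LT = x_1*x_2.
f_4 = -4*x_1*x_2 + 5*x_1 + 4*x_2 - 65, LT = x_1*x_2.

S(f_1,f_3): lcm = x_1*x_2**2. S = -10/3*x_1*x_2 - 85/3*x_1 - 27*x_2.
  reduce S modulo (f_1, f_2, f_3, f_4):
  remainder -15*x_1 - 27*x_2 + 90 ≠ 0; add h_5 = -15*x_1 - 27*x_2 + 90 to the basis.

S(f_1,f_4): lcm = x_1*x_2**2. S = 23/12*x_1*x_2 - 85/3*x_1 + x_2**2 - 65/4*x_2.
  reduce S modulo (f_1, f_2, f_3, f_4, h_5):
  remainder 2873/60*x_2 - 2873/12 ≠ 0; add h_6 = 2873/60*x_2 - 2873/12 to the basis.

The other S-polynomials (S(f_1,f_2), S(f_2,f_3), S(f_2,f_4), S(f_3,f_4), S(f_1,h_5), S(f_2,h_5), S(f_3,h_5), S(f_4,h_5), S(f_1,h_6), S(f_2,h_6), S(f_3,h_6), S(f_4,h_6), S(h_5,h_6)) all reduce to 0 modulo the current basis, so we have a Gröbner basis.
Inter-reduce: drop elements whose leading term is divisible by another's, tail-reduce, and make monic.
Reduced Gröbner basis: {x_1 + 3, x_2 - 5}.

From the last basis element, x_2 - 5 = 0, so x_2 takes values in {5}. Each choice, substituted upward through the basis, yields the corresponding point(s) of the solution set.
  x_2 = 5: the earlier basis element becomes x_1 + 3 = 0, giving x_1 = -3 — point (-3, 5).

{(-3, 5)}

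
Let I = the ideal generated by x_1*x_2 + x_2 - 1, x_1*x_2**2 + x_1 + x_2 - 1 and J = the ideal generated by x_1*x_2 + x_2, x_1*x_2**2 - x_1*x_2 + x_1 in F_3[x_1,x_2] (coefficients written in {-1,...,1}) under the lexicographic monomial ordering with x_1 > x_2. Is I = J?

For a fixed monomial order, each ideal has a unique reduced Gröbner basis; comparing bases decides equality.
Buchberger on the first generating set:
f_1 = x_1*x_2 + x_2 - 1, LT = x_1*x_2.
f_2 = x_1*x_2**2 + x_1 + x_2 - 1, LT = x_1*x_2**2.

S(f_1,f_2): lcm = x_1*x_2**2. S = -x_1 + x_2**2 + x_2 + 1.
  leading term x_1: no divisor's leading term divides it; move -x_1 to the remainder.
  leading term x_2**2: no divisor's leading term divides it; move x_2**2 to the remainder.
  leading term x_2: no divisor's leading term divides it; move x_2 to the remainder.
  leading term 1: no divisor's leading term divides it; move 1 to the remainder.
  remainder -x_1 + x_2**2 + x_2 + 1 ≠ 0; add g_3 = -x_1 + x_2**2 + x_2 + 1 to the basis.

S(f_1,g_3): lcm = x_1*x_2. S = x_2**3 + x_2**2 - x_2 - 1.
  leading term x_2**3: no divisor's leading term divides it; move x_2**3 to the remainder.
  leading term x_2**2: no divisor's leading term divides it; move x_2**2 to the remainder.
  leading term x_2: no divisor's leading term divides it; move -x_2 to the remainder.
  leading term 1: no divisor's leading term divides it; move -1 to the remainder.
  remainder x_2**3 + x_2**2 - x_2 - 1 ≠ 0; add g_4 = x_2**3 + x_2**2 - x_2 - 1 to the basis.

S(f_2,g_3): lcm = x_1*x_2**2. S = x_1 + x_2**4 + x_2**3 + x_2**2 + x_2 - 1.
  leading term x_1: subtract (-1)·g_3 from x_1 + x_2**4 + x_2**3 + x_2**2 + x_2 - 1 → x_2**4 + x_2**3 - x_2**2 - x_2
  leading term x_2**4: subtract (x_2)·g_4 from x_2**4 + x_2**3 - x_2**2 - x_2 → 0
  remainder 0.

S(f_1,g_4): lcm = x_1*x_2**3. S = -x_1*x_2**2 + x_1*x_2 + x_1 + x_2**3 - x_2**2.
  leading term x_1*x_2**2: subtract (-x_2)·f_1 from -x_1*x_2**2 + x_1*x_2 + x_1 + x_2**3 - x_2**2 → x_1*x_2 + x_1 + x_2**3 - x_2
  leading term x_1*x_2: subtract (1)·f_1 from x_1*x_2 + x_1 + x_2**3 - x_2 → x_1 + x_2**3 + x_2 + 1
  leading term x_1: subtract (-1)·g_3 from x_1 + x_2**3 + x_2 + 1 → x_2**3 + x_2**2 - x_2 - 1
  leading term x_2**3: subtract (1)·g_4 from x_2**3 + x_2**2 - x_2 - 1 → 0
  remainder 0.

S(f_2,g_4): lcm = x_1*x_2**3. S = -x_1*x_2**2 - x_1*x_2 + x_1 + x_2**2 - x_2.
  leading term x_1*x_2**2: subtract (-x_2)·f_1 from -x_1*x_2**2 - x_1*x_2 + x_1 + x_2**2 - x_2 → -x_1*x_2 + x_1 - x_2**2 + x_2
  leading term x_1*x_2: subtract (-1)·f_1 from -x_1*x_2 + x_1 - x_2**2 + x_2 → x_1 - x_2**2 - x_2 - 1
  leading term x_1: subtract (-1)·g_3 from x_1 - x_2**2 - x_2 - 1 → 0
  remainder 0.

S(g_3,g_4): leading monomials are coprime, so the S-polynomial reduces to 0 (Buchberger's first criterion).
Every S-polynomial of the final basis reduces to 0, so we have a Gröbner basis.
Inter-reduce: drop elements whose leading term is divisible by another's, tail-reduce, and make monic.
Reduced Gröbner basis: {x_1 - x_2**2 - x_2 - 1, x_2**3 + x_2**2 - x_2 - 1}.

Buchberger on the second generating set:
h_1 = x_1*x_2 + x_2, LT = x_1*x_2.
h_2 = x_1*x_2**2 - x_1*x_2 + x_1, LT = x_1*x_2**2.

S(h_1,h_2): lcm = x_1*x_2**2. S = x_1*x_2 - x_1 + x_2**2.
  leading term x_1*x_2: subtract (1)·h_1 from x_1*x_2 - x_1 + x_2**2 → -x_1 + x_2**2 - x_2
  leading term x_1: no divisor's leading term divides it; move -x_1 to the remainder.
  leading term x_2**2: no divisor's leading term divides it; move x_2**2 to the remainder.
  leading term x_2: no divisor's leading term divides it; move -x_2 to the remainder.
  remainder -x_1 + x_2**2 - x_2 ≠ 0; add k_3 = -x_1 + x_2**2 - x_2 to the basis.

S(h_1,k_3): lcm = x_1*x_2. S = x_2**3 - x_2**2 + x_2.
  leading term x_2**3: no divisor's leading term divides it; move x_2**3 to the remainder.
  leading term x_2**2: no divisor's leading term divides it; move -x_2**2 to the remainder.
  leading term x_2: no divisor's leading term divides it; move x_2 to the remainder.
  remainder x_2**3 - x_2**2 + x_2 ≠ 0; add k_4 = x_2**3 - x_2**2 + x_2 to the basis.

S(h_2,k_3): lcm = x_1*x_2**2. S = -x_1*x_2 + x_1 + x_2**4 - x_2**3.
  leading term x_1*x_2: subtract (-1)·h_1 from -x_1*x_2 + x_1 + x_2**4 - x_2**3 → x_1 + x_2**4 - x_2**3 + x_2
  leading term x_1: subtract (-1)·k_3 from x_1 + x_2**4 - x_2**3 + x_2 → x_2**4 - x_2**3 + x_2**2
  leading term x_2**4: subtract (x_2)·k_4 from x_2**4 - x_2**3 + x_2**2 → 0
  remainder 0.

S(h_1,k_4): lcm = x_1*x_2**3. S = x_1*x_2**2 - x_1*x_2 + x_2**3.
  leading term x_1*x_2**2: subtract (x_2)·h_1 from x_1*x_2**2 - x_1*x_2 + x_2**3 → -x_1*x_2 + x_2**3 - x_2**2
  leading term x_1*x_2: subtract (-1)·h_1 from -x_1*x_2 + x_2**3 - x_2**2 → x_2**3 - x_2**2 + x_2
  leading term x_2**3: subtract (1)·k_4 from x_2**3 - x_2**2 + x_2 → 0
  remainder 0.

S(h_2,k_4): lcm = x_1*x_2**3. S = 0.
  remainder 0.

S(k_3,k_4): leading monomials are coprime, so the S-polynomial reduces to 0 (Buchberger's first criterion).
Every S-polynomial of the final basis reduces to 0, so we have a Gröbner basis.
Inter-reduce: drop elements whose leading term is divisible by another's, tail-reduce, and make monic.
Reduced Gröbner basis: {x_1 - x_2**2 + x_2, x_2**3 - x_2**2 + x_2}.

The bases are distinct; the ideals are different.

No, the ideals differ.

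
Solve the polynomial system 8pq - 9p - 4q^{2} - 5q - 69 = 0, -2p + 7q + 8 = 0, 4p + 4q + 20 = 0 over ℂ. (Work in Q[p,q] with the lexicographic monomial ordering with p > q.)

Compute a lex Gröbner basis by Buchberger's algorithm.
f_1 = 8pq - 9p - 4q^{2} - 5q - 69, LT = pq.
f_2 = -2p + 7q + 8, LT = p.
f_3 = 4p + 4q + 20, LT = p.

S(f_1,f_2): lcm = pq. S = -\tfrac{9}{8}p + 3q^{2} + \tfrac{27}{8}q - \tfrac{69}{8}.
  leading term p: subtract (\tfrac{9}{16})·f_2 from -\tfrac{9}{8}p + 3q^{2} + \tfrac{27}{8}q - \tfrac{69}{8} → 3q^{2} - \tfrac{9}{16}q - \tfrac{105}{8}
  leading term q^{2}: no divisor's leading term divides it; move 3q^{2} to the remainder.
  leading term q: no divisor's leading term divides it; move -\tfrac{9}{16}q to the remainder.
  leading term 1: no divisor's leading term divides it; move -\tfrac{105}{8} to the remainder.
  remainder 3q^{2} - \tfrac{9}{16}q - \tfrac{105}{8} ≠ 0; add h_4 = 3q^{2} - \tfrac{9}{16}q - \tfrac{105}{8} to the basis.

S(f_1,f_3): lcm = pq. S = -\tfrac{9}{8}p - \tfrac{3}{2}q^{2} - \tfrac{45}{8}q - \tfrac{69}{8}.
  leading term p: subtract (\tfrac{9}{16})·f_2 from -\tfrac{9}{8}p - \tfrac{3}{2}q^{2} - \tfrac{45}{8}q - \tfrac{69}{8} → -\tfrac{3}{2}q^{2} - \tfrac{153}{16}q - \tfrac{105}{8}
  leading term q^{2}: subtract (-\tfrac{1}{2})·h_4 from -\tfrac{3}{2}q^{2} - \tfrac{153}{16}q - \tfrac{105}{8} → -\tfrac{315}{32}q - \tfrac{315}{16}
  leading term q: no divisor's leading term divides it; move -\tfrac{315}{32}q to the remainder.
  leading term 1: no divisor's leading term divides it; move -\tfrac{315}{16} to the remainder.
  remainder -\tfrac{315}{32}q - \tfrac{315}{16} ≠ 0; add h_5 = -\tfrac{315}{32}q - \tfrac{315}{16} to the basis.

The other S-polynomials (S(f_2,f_3), S(f_1,h_4), S(f_2,h_4), S(f_3,h_4), S(f_1,h_5), S(f_2,h_5), S(f_3,h_5), S(h_4,h_5)) all reduce to 0 modulo the current basis, so we have a Gröbner basis.
Inter-reduce: drop elements whose leading term is divisible by another's, tail-reduce, and make monic.
Reduced Gröbner basis: {p + 3, q + 2}.

The lex basis is triangular: the last element involves only q. Solving q + 2 = 0 gives q ∈ {-2}; substituting each value into the earlier elements determines the remaining variables.
  q = -2: the earlier basis element becomes p + 3 = 0, giving p = -3 — point (-3, -2).
Each listed point satisfies every original equation (direct substitution).

{(-3, -2)}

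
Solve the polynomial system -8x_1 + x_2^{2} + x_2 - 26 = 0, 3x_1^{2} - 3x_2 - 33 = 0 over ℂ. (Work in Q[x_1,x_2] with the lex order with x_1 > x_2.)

Compute a lex Gröbner basis by Buchberger's algorithm.
f_1 = -8x_1 + x_2^{2} + x_2 - 26, LT = x_1.
f_2 = 3x_1^{2} - 3x_2 - 33, LT = x_1^{2}.

S(f_1,f_2): lcm = x_1^{2}. S = -\tfrac{1}{8}x_1x_2^{2} - \tfrac{1}{8}x_1x_2 + \tfrac{13}{4}x_1 + x_2 + 11.
  leading term x_1x_2^{2}: subtract (\tfrac{1}{64}x_2^{2})·f_1 from -\tfrac{1}{8}x_1x_2^{2} - \tfrac{1}{8}x_1x_2 + \tfrac{13}{4}x_1 + x_2 + 11 → -\tfrac{1}{8}x_1x_2 + \tfrac{13}{4}x_1 - \tfrac{1}{64}x_2^{4} - \tfrac{1}{64}x_2^{3} + \tfrac{13}{32}x_2^{2} + x_2 + 11
  leading term x_1x_2: subtract (\tfrac{1}{64}x_2)·f_1 from -\tfrac{1}{8}x_1x_2 + \tfrac{13}{4}x_1 - \tfrac{1}{64}x_2^{4} - \tfrac{1}{64}x_2^{3} + \tfrac{13}{32}x_2^{2} + x_2 + 11 → \tfrac{13}{4}x_1 - \tfrac{1}{64}x_2^{4} - \tfrac{1}{32}x_2^{3} + \tfrac{25}{64}x_2^{2} + \tfrac{45}{32}x_2 + 11
  leading term x_1: subtract (-\tfrac{13}{32})·f_1 from \tfrac{13}{4}x_1 - \tfrac{1}{64}x_2^{4} - \tfrac{1}{32}x_2^{3} + \tfrac{25}{64}x_2^{2} + \tfrac{45}{32}x_2 + 11 → -\tfrac{1}{64}x_2^{4} - \tfrac{1}{32}x_2^{3} + \tfrac{51}{64}x_2^{2} + \tfrac{29}{16}x_2 + \tfrac{7}{16}
  leading term x_2^{4}: no divisor's leading term divides it; move -\tfrac{1}{64}x_2^{4} to the remainder.
  leading term x_2^{3}: no divisor's leading term divides it; move -\tfrac{1}{32}x_2^{3} to the remainder.
  leading term x_2^{2}: no divisor's leading term divides it; move \tfrac{51}{64}x_2^{2} to the remainder.
  leading term x_2: no divisor's leading term divides it; move \tfrac{29}{16}x_2 to the remainder.
  leading term 1: no divisor's leading term divides it; move \tfrac{7}{16} to the remainder.
  remainder -\tfrac{1}{64}x_2^{4} - \tfrac{1}{32}x_2^{3} + \tfrac{51}{64}x_2^{2} + \tfrac{29}{16}x_2 + \tfrac{7}{16} ≠ 0; add h_3 = -\tfrac{1}{64}x_2^{4} - \tfrac{1}{32}x_2^{3} + \tfrac{51}{64}x_2^{2} + \tfrac{29}{16}x_2 + \tfrac{7}{16} to the basis.

The other S-polynomials (S(f_1,h_3), S(f_2,h_3)) all reduce to 0 modulo the current basis, so we have a Gröbner basis.
Inter-reduce: drop elements whose leading term is divisible by another's, tail-reduce, and make monic.
Reduced Gröbner basis: {x_1 - \tfrac{1}{8}x_2^{2} - \tfrac{1}{8}x_2 + \tfrac{13}{4}, x_2^{4} + 2x_2^{3} - 51x_2^{2} - 116x_2 - 28}.

From the last basis element, x_2^{4} + 2x_2^{3} - 51x_2^{2} - 116x_2 - 28 = 0, so x_2 takes values in {-7, -2, 7/2 - sqrt(57)/2, 7/2 + sqrt(57)/2}. Each choice, substituted upward through the basis, yields the corresponding point(s) of the solution set.
  x_2 = -7: the earlier basis element becomes x_1 - 2 = 0, giving x_1 = 2 — point (2, -7).
  x_2 = -2: the earlier basis element becomes x_1 + 3 = 0, giving x_1 = -3 — point (-3, -2).
  x_2 = 7/2 - sqrt(57)/2: the earlier basis element becomes x_1 - 1/2 + sqrt(57)/2 = 0, giving x_1 = 1/2 - sqrt(57)/2 — point (1/2 - sqrt(57)/2, 7/2 - sqrt(57)/2).
  x_2 = 7/2 + sqrt(57)/2: the earlier basis element becomes x_1 - sqrt(57)/2 - 1/2 = 0, giving x_1 = 1/2 + sqrt(57)/2 — point (1/2 + sqrt(57)/2, 7/2 + sqrt(57)/2).
Check: every point annihilates each of the original generators.
This is the nonlinear analogue of row-reducing a linear system.

{(2, -7), (-3, -2), (1/2 - sqrt(57)/2, 7/2 - sqrt(57)/2), (1/2 + sqrt(57)/2, 7/2 + sqrt(57)/2)}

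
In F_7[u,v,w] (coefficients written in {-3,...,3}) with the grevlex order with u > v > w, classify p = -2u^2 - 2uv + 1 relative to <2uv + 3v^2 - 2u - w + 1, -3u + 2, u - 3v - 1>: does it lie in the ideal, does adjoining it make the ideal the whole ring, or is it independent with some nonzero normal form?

-2u^2 - 2uv + 1 lies in I (it reduces to 0).

First compute the reduced Gröbner basis of I by Buchberger's algorithm.
f_1 = 2uv + 3v^2 - 2u - w + 1, LT = uv.
f_2 = -3u + 2, LT = u.
f_3 = u - 3v - 1, LT = u.

S(f_1,f_2): lcm = uv. S = -2v^2 - u + 3v + 3w - 3.
  reduce S modulo (f_1, f_2, f_3):
  remainder -2v^2 + 3v + 3w + 1 ≠ 0; add h_4 = -2v^2 + 3v + 3w + 1 to the basis.

S(f_1,f_3): lcm = uv. S = v^2 - u + v + 3w - 3.
  reduce S modulo (f_1, f_2, f_3, h_4):
  remainder -v + w - 2 ≠ 0; add h_5 = -v + w - 2 to the basis.

S(f_2,f_3): lcm = u. S = 3v - 2.
  reduce S modulo (f_1, f_2, f_3, h_4, h_5):
  remainder 3w - 1 ≠ 0; add h_6 = 3w - 1 to the basis.

The other S-polynomials (S(f_1,h_4), S(f_2,h_4), S(f_3,h_4), S(f_1,h_5), S(f_2,h_5), S(f_3,h_5), S(h_4,h_5), S(f_1,h_6), S(f_2,h_6), S(f_3,h_6), S(h_4,h_6), S(h_5,h_6)) all reduce to 0 modulo the current basis, so we have a Gröbner basis.
Inter-reduce: drop elements whose leading term is divisible by another's, tail-reduce, and make monic.
Reduced Gröbner basis: {u - 3, v - 3, w + 2}.
Label its elements g_1 = u - 3, g_2 = v - 3, g_3 = w + 2.

Reduce p = -2u^2 - 2uv + 1 modulo G:
  leading term u^2: subtract (-2u)·g_1 from -2u^2 - 2uv + 1 → -2uv + u + 1
  leading term uv: subtract (-2v)·g_1 from -2uv + u + 1 → u + v + 1
  leading term u: subtract (1)·g_1 from u + v + 1 → v - 3
  leading term v: subtract (1)·g_2 from v - 3 → 0
  normal form = 0.
Since the normal form is 0, p ∈ I.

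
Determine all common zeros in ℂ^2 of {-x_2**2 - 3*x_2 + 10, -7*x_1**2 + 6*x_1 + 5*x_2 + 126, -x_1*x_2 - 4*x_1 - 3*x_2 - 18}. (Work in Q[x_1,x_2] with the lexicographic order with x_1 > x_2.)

Compute a lex Gröbner basis by Buchberger's algorithm.
f_1 = -x_2**2 - 3*x_2 + 10, LT = x_2**2.
f_2 = -7*x_1**2 + 6*x_1 + 5*x_2 + 126, LT = x_1**2.
f_3 = -x_1*x_2 - 4*x_1 - 3*x_2 - 18, LT = x_1*x_2.

S(f_1,f_3): lcm = x_1*x_2**2. S = -x_1*x_2 - 10*x_1 - 3*x_2**2 - 18*x_2.
  leading term x_1*x_2: subtract (1)·f_3 from -x_1*x_2 - 10*x_1 - 3*x_2**2 - 18*x_2 → -6*x_1 - 3*x_2**2 - 15*x_2 + 18
  leading term x_1: no divisor's leading term divides it; move -6*x_1 to the remainder.
  leading term x_2**2: subtract (3)·f_1 from -3*x_2**2 - 15*x_2 + 18 → -6*x_2 - 12
  leading term x_2: no divisor's leading term divides it; move -6*x_2 to the remainder.
  leading term 1: no divisor's leading term divides it; move -12 to the remainder.
  remainder -6*x_1 - 6*x_2 - 12 ≠ 0; add h_4 = -6*x_1 - 6*x_2 - 12 to the basis.

S(f_2,f_3): lcm = x_1**2*x_2. S = -4*x_1**2 - 27/7*x_1*x_2 - 18*x_1 - 5/7*x_2**2 - 18*x_2.
  leading term x_1**2: subtract (4/7)·f_2 from -4*x_1**2 - 27/7*x_1*x_2 - 18*x_1 - 5/7*x_2**2 - 18*x_2 → -27/7*x_1*x_2 - 150/7*x_1 - 5/7*x_2**2 - 146/7*x_2 - 72
  leading term x_1*x_2: subtract (27/7)·f_3 from -27/7*x_1*x_2 - 150/7*x_1 - 5/7*x_2**2 - 146/7*x_2 - 72 → -6*x_1 - 5/7*x_2**2 - 65/7*x_2 - 18/7
  leading term x_1: subtract (1)·h_4 from -6*x_1 - 5/7*x_2**2 - 65/7*x_2 - 18/7 → -5/7*x_2**2 - 23/7*x_2 + 66/7
  leading term x_2**2: subtract (5/7)·f_1 from -5/7*x_2**2 - 23/7*x_2 + 66/7 → -8/7*x_2 + 16/7
  leading term x_2: no divisor's leading term divides it; move -8/7*x_2 to the remainder.
  leading term 1: no divisor's leading term divides it; move 16/7 to the remainder.
  remainder -8/7*x_2 + 16/7 ≠ 0; add h_5 = -8/7*x_2 + 16/7 to the basis.

The other S-polynomials (S(f_1,f_2), S(f_1,h_4), S(f_2,h_4), S(f_3,h_4), S(f_1,h_5), S(f_2,h_5), S(f_3,h_5), S(h_4,h_5)) all reduce to 0 modulo the current basis, so we have a Gröbner basis.
Inter-reduce: drop elements whose leading term is divisible by another's, tail-reduce, and make monic.
Reduced Gröbner basis: {x_1 + 4, x_2 - 2}.

Since the basis is lex-ordered, x_2 - 2 is univariate in x_2. Its roots are {2}. Back-substituting each root into the other basis elements fixes the other coordinates.
  x_2 = 2: the earlier basis element becomes x_1 + 4 = 0, giving x_1 = -4 — point (-4, 2).

{(-4, 2)}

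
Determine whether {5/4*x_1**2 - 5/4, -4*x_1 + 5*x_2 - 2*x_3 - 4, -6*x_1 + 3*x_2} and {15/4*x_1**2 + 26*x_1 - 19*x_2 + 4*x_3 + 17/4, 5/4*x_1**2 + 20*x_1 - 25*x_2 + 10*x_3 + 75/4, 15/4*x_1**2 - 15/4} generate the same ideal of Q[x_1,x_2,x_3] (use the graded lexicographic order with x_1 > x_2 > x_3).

Yes, the ideals are equal.

Equality of ideals is decidable: compute both reduced Gröbner bases (unique for the ordering) and check whether they agree.
Buchberger on the first generating set:
f_1 = 5/4*x_1**2 - 5/4, LT = x_1**2.
f_2 = -4*x_1 + 5*x_2 - 2*x_3 - 4, LT = x_1.
f_3 = -6*x_1 + 3*x_2, LT = x_1.

S(f_1,f_2): lcm = x_1**2. S = 5/4*x_1*x_2 - 1/2*x_1*x_3 - x_1 - 1.
  reduce S modulo (f_1, f_2, f_3):
  remainder 25/16*x_2**2 - 5/4*x_2*x_3 + 1/4*x_3**2 - 5/2*x_2 + x_3 ≠ 0; add g_4 = 25/16*x_2**2 - 5/4*x_2*x_3 + 1/4*x_3**2 - 5/2*x_2 + x_3 to the basis.

S(f_1,f_3): lcm = x_1**2. S = 1/2*x_1*x_2 - 1.
  reduce S modulo (f_1, f_2, f_3, g_4):
  remainder 1/4*x_2*x_3 - 1/10*x_3**2 + 1/2*x_2 - 2/5*x_3 - 1 ≠ 0; add g_5 = 1/4*x_2*x_3 - 1/10*x_3**2 + 1/2*x_2 - 2/5*x_3 - 1 to the basis.

S(f_2,f_3): lcm = x_1. S = -3/4*x_2 + 1/2*x_3 + 1.
  reduce S modulo (f_1, f_2, f_3, g_4, g_5):
  remainder -3/4*x_2 + 1/2*x_3 + 1 ≠ 0; add g_6 = -3/4*x_2 + 1/2*x_3 + 1 to the basis.

S(g_4,g_6): lcm = x_2**2. S = -2/15*x_2*x_3 + 4/25*x_3**2 - 4/15*x_2 + 16/25*x_3.
  reduce S modulo (f_1, f_2, f_3, g_4, g_5, g_6):
  remainder 8/75*x_3**2 + 32/75*x_3 - 8/15 ≠ 0; add g_7 = 8/75*x_3**2 + 32/75*x_3 - 8/15 to the basis.

The other S-polynomials (S(f_1,g_4), S(f_2,g_4), S(f_3,g_4), S(f_1,g_5), S(f_2,g_5), S(f_3,g_5), S(g_4,g_5), S(f_1,g_6), S(f_2,g_6), S(f_3,g_6), S(g_5,g_6), S(f_1,g_7), S(f_2,g_7), S(f_3,g_7), S(g_4,g_7), S(g_5,g_7), S(g_6,g_7)) all reduce to 0 modulo the current basis, so we have a Gröbner basis.
Inter-reduce: drop elements whose leading term is divisible by another's, tail-reduce, and make monic.
Reduced Gröbner basis: {x_3**2 + 4*x_3 - 5, x_1 - 1/3*x_3 - 2/3, x_2 - 2/3*x_3 - 4/3}.

Buchberger on the second generating set:
h_1 = 15/4*x_1**2 + 26*x_1 - 19*x_2 + 4*x_3 + 17/4, LT = x_1**2.
h_2 = 5/4*x_1**2 + 20*x_1 - 25*x_2 + 10*x_3 + 75/4, LT = x_1**2.
h_3 = 15/4*x_1**2 - 15/4, LT = x_1**2.

S(h_1,h_2): lcm = x_1**2. S = -136/15*x_1 + 224/15*x_2 - 104/15*x_3 - 208/15.
  reduce S modulo (h_1, h_2, h_3):
  remainder -136/15*x_1 + 224/15*x_2 - 104/15*x_3 - 208/15 ≠ 0; add k_4 = -136/15*x_1 + 224/15*x_2 - 104/15*x_3 - 208/15 to the basis.

S(h_1,h_3): lcm = x_1**2. S = 104/15*x_1 - 76/15*x_2 + 16/15*x_3 + 32/15.
  reduce S modulo (h_1, h_2, h_3, k_4):
  remainder 108/17*x_2 - 72/17*x_3 - 144/17 ≠ 0; add k_5 = 108/17*x_2 - 72/17*x_3 - 144/17 to the basis.

S(h_1,k_4): lcm = x_1**2. S = 28/17*x_1*x_2 - 13/17*x_1*x_3 + 1378/255*x_1 - 76/15*x_2 + 16/15*x_3 + 17/15.
  reduce S modulo (h_1, h_2, h_3, k_4, k_5):
  remainder 1/9*x_3**2 + 4/9*x_3 - 5/9 ≠ 0; add k_6 = 1/9*x_3**2 + 4/9*x_3 - 5/9 to the basis.

The other S-polynomials (S(h_2,h_3), S(h_2,k_4), S(h_3,k_4), S(h_1,k_5), S(h_2,k_5), S(h_3,k_5), S(k_4,k_5), S(h_1,k_6), S(h_2,k_6), S(h_3,k_6), S(k_4,k_6), S(k_5,k_6)) all reduce to 0 modulo the current basis, so we have a Gröbner basis.
Inter-reduce: drop elements whose leading term is divisible by another's, tail-reduce, and make monic.
Reduced Gröbner basis: {x_3**2 + 4*x_3 - 5, x_1 - 1/3*x_3 - 2/3, x_2 - 2/3*x_3 - 4/3}.

Same reduced basis, so the two generating sets span the same ideal.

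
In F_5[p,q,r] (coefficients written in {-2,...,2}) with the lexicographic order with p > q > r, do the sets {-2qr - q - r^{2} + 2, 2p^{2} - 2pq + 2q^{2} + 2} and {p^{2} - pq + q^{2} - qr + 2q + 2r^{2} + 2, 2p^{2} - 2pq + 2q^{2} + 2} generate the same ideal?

Yes, the ideals are equal.

Two ideals are equal iff their reduced Gröbner bases coincide (the reduced basis is unique for a fixed ordering).
Buchberger on the first generating set:
f_1 = -2qr - q - r^{2} + 2, LT = qr.
f_2 = 2p^{2} - 2pq + 2q^{2} + 2, LT = p^{2}.

The S-polynomials (S(f_1,f_2)) all reduce to 0 modulo the current basis, so we have a Gröbner basis.
Inter-reduce: drop elements whose leading term is divisible by another's, tail-reduce, and make monic.
Reduced Gröbner basis: {p^{2} - pq + q^{2} + 1, qr - 2q - 2r^{2} - 1}.

Buchberger on the second generating set:
h_1 = p^{2} - pq + q^{2} - qr + 2q + 2r^{2} + 2, LT = p^{2}.
h_2 = 2p^{2} - 2pq + 2q^{2} + 2, LT = p^{2}.

S(h_1,h_2): lcm = p^{2}. S = -qr + 2q + 2r^{2} + 1.
  leading term qr: no divisor's leading term divides it; move -qr to the remainder.
  leading term q: no divisor's leading term divides it; move 2q to the remainder.
  leading term r^{2}: no divisor's leading term divides it; move 2r^{2} to the remainder.
  leading term 1: no divisor's leading term divides it; move 1 to the remainder.
  remainder -qr + 2q + 2r^{2} + 1 ≠ 0; add k_3 = -qr + 2q + 2r^{2} + 1 to the basis.

The other S-polynomials (S(h_1,k_3), S(h_2,k_3)) all reduce to 0 modulo the current basis, so we have a Gröbner basis.
Inter-reduce: drop elements whose leading term is divisible by another's, tail-reduce, and make monic.
Reduced Gröbner basis: {p^{2} - pq + q^{2} + 1, qr - 2q - 2r^{2} - 1}.

Same reduced basis, so the two generating sets span the same ideal.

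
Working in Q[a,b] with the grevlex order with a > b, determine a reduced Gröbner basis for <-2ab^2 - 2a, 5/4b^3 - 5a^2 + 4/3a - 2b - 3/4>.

G = {a^3 - 4/15a^2 + 13/20ab + 3/20a, ab^2 + a, b^3 - 4a^2 + 16/15a - 8/5b - 3/5}

This is the nonlinear analogue of row-reducing a linear system.

f_1 = -2ab^2 - 2a, LT = ab^2.
f_2 = 5/4b^3 - 5a^2 + 4/3a - 2b - 3/4, LT = b^3.

S(f_1,f_2): lcm = ab^3. S = 4a^3 - 16/15a^2 + 13/5ab + 3/5a.
  leading term a^3: no divisor's leading term divides it; move 4a^3 to the remainder.
  leading term a^2: no divisor's leading term divides it; move -16/15a^2 to the remainder.
  leading term ab: no divisor's leading term divides it; move 13/5ab to the remainder.
  leading term a: no divisor's leading term divides it; move 3/5a to the remainder.
  remainder 4a^3 - 16/15a^2 + 13/5ab + 3/5a ≠ 0; add g_3 = 4a^3 - 16/15a^2 + 13/5ab + 3/5a to the basis.

The other S-polynomials (S(f_1,g_3), S(f_2,g_3)) all reduce to 0 modulo the current basis, so we have a Gröbner basis.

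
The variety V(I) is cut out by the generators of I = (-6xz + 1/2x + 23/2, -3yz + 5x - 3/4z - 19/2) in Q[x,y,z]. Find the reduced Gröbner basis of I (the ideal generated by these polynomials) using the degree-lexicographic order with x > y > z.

G = {x^2 - 1/20xy - 153/80x - 23/20y - 23/80, xz - 1/12x - 23/12, yz - 5/3x + 1/4z + 19/6}

f_1 = -6xz + 1/2x + 23/2, LT = xz.
f_2 = -3yz + 5x - 3/4z - 19/2, LT = yz.

S(f_1,f_2): lcm = xyz. S = 5/3x^2 - 1/12xy - 1/4xz - 19/6x - 23/12y.
  leading term x^2: no divisor's leading term divides it; move 5/3x^2 to the remainder.
  leading term xy: no divisor's leading term divides it; move -1/12xy to the remainder.
  leading term xz: subtract (1/24)·f_1 from -1/4xz - 19/6x - 23/12y → -51/16x - 23/12y - 23/48
  leading term x: no divisor's leading term divides it; move -51/16x to the remainder.
  leading term y: no divisor's leading term divides it; move -23/12y to the remainder.
  leading term 1: no divisor's leading term divides it; move -23/48 to the remainder.
  remainder 5/3x^2 - 1/12xy - 51/16x - 23/12y - 23/48 ≠ 0; add g_3 = 5/3x^2 - 1/12xy - 51/16x - 23/12y - 23/48 to the basis.

The other S-polynomials (S(f_1,g_3), S(f_2,g_3)) all reduce to 0 modulo the current basis, so we have a Gröbner basis.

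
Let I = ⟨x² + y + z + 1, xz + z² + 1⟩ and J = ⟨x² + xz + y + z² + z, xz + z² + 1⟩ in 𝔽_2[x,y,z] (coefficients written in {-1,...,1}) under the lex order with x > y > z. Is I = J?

Since reduced Gröbner bases are canonical representatives of ideals under a given ordering, it suffices to compute and compare them.
Buchberger on the first generating set:
f_1 = x² + y + z + 1, LT = x².
f_2 = xz + z² + 1, LT = xz.

S(f_1,f_2): lcm = x²z. S = xz² + x + yz + z² + z.
  reduce S modulo (f_1, f_2):
  remainder x + yz + z³ + z² ≠ 0; add g_3 = x + yz + z³ + z² to the basis.

S(f_1,g_3): lcm = x². S = xyz + xz³ + xz² + y + z + 1.
  reduce S modulo (f_1, f_2, g_3):
  remainder yz² + z⁴ + z³ + z² + 1 ≠ 0; add g_4 = yz² + z⁴ + z³ + z² + 1 to the basis.

The other S-polynomials (S(f_2,g_3), S(f_1,g_4), S(f_2,g_4), S(g_3,g_4)) all reduce to 0 modulo the current basis, so we have a Gröbner basis.
Inter-reduce: drop elements whose leading term is divisible by another's, tail-reduce, and make monic.
Reduced Gröbner basis: {x + yz + z³ + z², yz² + z⁴ + z³ + z² + 1}.

Buchberger on the second generating set:
h_1 = x² + xz + y + z² + z, LT = x².
h_2 = xz + z² + 1, LT = xz.

S(h_1,h_2): lcm = x²z. S = x + yz + z³ + z².
  reduce S modulo (h_1, h_2):
  remainder x + yz + z³ + z² ≠ 0; add k_3 = x + yz + z³ + z² to the basis.

S(h_1,k_3): lcm = x². S = xyz + xz³ + xz² + xz + y + z² + z.
  reduce S modulo (h_1, h_2, k_3):
  remainder yz² + z⁴ + z³ + z² + 1 ≠ 0; add k_4 = yz² + z⁴ + z³ + z² + 1 to the basis.

The other S-polynomials (S(h_2,k_3), S(h_1,k_4), S(h_2,k_4), S(k_3,k_4)) all reduce to 0 modulo the current basis, so we have a Gröbner basis.
Inter-reduce: drop elements whose leading term is divisible by another's, tail-reduce, and make monic.
Reduced Gröbner basis: {x + yz + z³ + z², yz² + z⁴ + z³ + z² + 1}.

The two bases agree; hence the ideals are identical.

Yes, the ideals are equal.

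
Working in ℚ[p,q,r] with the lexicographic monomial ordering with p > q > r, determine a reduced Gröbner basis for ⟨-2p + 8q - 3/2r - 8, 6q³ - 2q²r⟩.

f_1 = -2p + 8q - 3/2r - 8, LT = p.
f_2 = 6q³ - 2q²r, LT = q³.

The S-polynomials (S(f_1,f_2)) all reduce to 0 modulo the current basis, so we have a Gröbner basis.

G = {p - 4q + ¾r + 4, q³ - ⅓q²r}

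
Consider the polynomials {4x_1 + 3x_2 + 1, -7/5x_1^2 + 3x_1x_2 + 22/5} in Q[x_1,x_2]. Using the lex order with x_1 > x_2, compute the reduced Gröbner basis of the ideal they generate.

This is the nonlinear analogue of row-reducing a linear system.

f_1 = 4x_1 + 3x_2 + 1, LT = x_1.
f_2 = -7/5x_1^2 + 3x_1x_2 + 22/5, LT = x_1^2.

S(f_1,f_2): lcm = x_1^2. S = 81/28x_1x_2 + 1/4x_1 + 22/7.
  leading term x_1x_2: subtract (81/112x_2)·f_1 from 81/28x_1x_2 + 1/4x_1 + 22/7 → 1/4x_1 - 243/112x_2^2 - 81/112x_2 + 22/7
  leading term x_1: subtract (1/16)·f_1 from 1/4x_1 - 243/112x_2^2 - 81/112x_2 + 22/7 → -243/112x_2^2 - 51/56x_2 + 345/112
  leading term x_2^2: no divisor's leading term divides it; move -243/112x_2^2 to the remainder.
  leading term x_2: no divisor's leading term divides it; move -51/56x_2 to the remainder.
  leading term 1: no divisor's leading term divides it; move 345/112 to the remainder.
  remainder -243/112x_2^2 - 51/56x_2 + 345/112 ≠ 0; add g_3 = -243/112x_2^2 - 51/56x_2 + 345/112 to the basis.

The other S-polynomials (S(f_1,g_3), S(f_2,g_3)) all reduce to 0 modulo the current basis, so we have a Gröbner basis.
Inter-reduce: drop elements whose leading term is divisible by another's, tail-reduce, and make monic.

G = {x_1 + 3/4x_2 + 1/4, x_2^2 + 34/81x_2 - 115/81}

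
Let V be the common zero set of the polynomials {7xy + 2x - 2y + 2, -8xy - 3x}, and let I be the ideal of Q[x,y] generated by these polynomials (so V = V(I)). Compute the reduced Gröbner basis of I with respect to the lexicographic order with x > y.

G = {x + 16/5y - 16/5, y^2 - 5/8y - 3/8}

f_1 = 7xy + 2x - 2y + 2, LT = xy.
f_2 = -8xy - 3x, LT = xy.

S(f_1,f_2): lcm = xy. S = -5/56x - 2/7y + 2/7.
  leading term x: no divisor's leading term divides it; move -5/56x to the remainder.
  leading term y: no divisor's leading term divides it; move -2/7y to the remainder.
  leading term 1: no divisor's leading term divides it; move 2/7 to the remainder.
  remainder -5/56x - 2/7y + 2/7 ≠ 0; add g_3 = -5/56x - 2/7y + 2/7 to the basis.

S(f_1,g_3): lcm = xy. S = 2/7x - 16/5y^2 + 102/35y + 2/7.
  leading term x: subtract (-16/5)·g_3 from 2/7x - 16/5y^2 + 102/35y + 2/7 → -16/5y^2 + 2y + 6/5
  leading term y^2: no divisor's leading term divides it; move -16/5y^2 to the remainder.
  leading term y: no divisor's leading term divides it; move 2y to the remainder.
  leading term 1: no divisor's leading term divides it; move 6/5 to the remainder.
  remainder -16/5y^2 + 2y + 6/5 ≠ 0; add g_4 = -16/5y^2 + 2y + 6/5 to the basis.

S(f_2,g_3): lcm = xy. S = 3/8x - 16/5y^2 + 16/5y.
  leading term x: subtract (-21/5)·g_3 from 3/8x - 16/5y^2 + 16/5y → -16/5y^2 + 2y + 6/5
  leading term y^2: subtract (1)·g_4 from -16/5y^2 + 2y + 6/5 → 0
  remainder 0.

S(f_1,g_4): lcm = xy^2. S = 51/56xy + 3/8x - 2/7y^2 + 2/7y.
  leading term xy: subtract (51/392)·f_1 from 51/56xy + 3/8x - 2/7y^2 + 2/7y → 45/392x - 2/7y^2 + 107/196y - 51/196
  leading term x: subtract (-9/7)·g_3 from 45/392x - 2/7y^2 + 107/196y - 51/196 → -2/7y^2 + 5/28y + 3/28
  leading term y^2: subtract (5/56)·g_4 from -2/7y^2 + 5/28y + 3/28 → 0
  remainder 0.

S(f_2,g_4): lcm = xy^2. S = xy + 3/8x.
  leading term xy: subtract (1/7)·f_1 from xy + 3/8x → 5/56x + 2/7y - 2/7
  leading term x: subtract (-1)·g_3 from 5/56x + 2/7y - 2/7 → 0
  remainder 0.

S(g_3,g_4): leading monomials are coprime, so the S-polynomial reduces to 0 (Buchberger's first criterion).
Every S-polynomial of the final basis reduces to 0, so we have a Gröbner basis.
Inter-reduce: drop elements whose leading term is divisible by another's, tail-reduce, and make monic.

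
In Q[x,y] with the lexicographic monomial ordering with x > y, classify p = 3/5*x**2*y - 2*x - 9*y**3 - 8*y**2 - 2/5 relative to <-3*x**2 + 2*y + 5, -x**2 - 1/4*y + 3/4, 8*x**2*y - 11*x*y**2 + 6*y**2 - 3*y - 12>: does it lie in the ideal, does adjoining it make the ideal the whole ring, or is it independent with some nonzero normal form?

First compute the reduced Gröbner basis of I by Buchberger's algorithm.
f_1 = -3*x**2 + 2*y + 5, LT = x**2.
f_2 = -x**2 - 1/4*y + 3/4, LT = x**2.
f_3 = 8*x**2*y - 11*x*y**2 + 6*y**2 - 3*y - 12, LT = x**2*y.

S(f_1,f_2): lcm = x**2. S = -11/12*y - 11/12.
  leading term y: no divisor's leading term divides it; move -11/12*y to the remainder.
  leading term 1: no divisor's leading term divides it; move -11/12 to the remainder.
  remainder -11/12*y - 11/12 ≠ 0; add h_4 = -11/12*y - 11/12 to the basis.

S(f_1,f_3): lcm = x**2*y. S = 11/8*x*y**2 - 17/12*y**2 - 31/24*y + 3/2.
  leading term x*y**2: subtract (-3/2*x*y)·h_4 from 11/8*x*y**2 - 17/12*y**2 - 31/24*y + 3/2 → -11/8*x*y - 17/12*y**2 - 31/24*y + 3/2
  leading term x*y: subtract (3/2*x)·h_4 from -11/8*x*y - 17/12*y**2 - 31/24*y + 3/2 → 11/8*x - 17/12*y**2 - 31/24*y + 3/2
  leading term x: no divisor's leading term divides it; move 11/8*x to the remainder.
  leading term y**2: subtract (17/11*y)·h_4 from -17/12*y**2 - 31/24*y + 3/2 → 1/8*y + 3/2
  leading term y: subtract (-3/22)·h_4 from 1/8*y + 3/2 → 11/8
  leading term 1: no divisor's leading term divides it; move 11/8 to the remainder.
  remainder 11/8*x + 11/8 ≠ 0; add h_5 = 11/8*x + 11/8 to the basis.

The other S-polynomials (S(f_2,f_3), S(f_1,h_4), S(f_2,h_4), S(f_3,h_4), S(f_1,h_5), S(f_2,h_5), S(f_3,h_5), S(h_4,h_5)) all reduce to 0 modulo the current basis, so we have a Gröbner basis.
Inter-reduce: drop elements whose leading term is divisible by another's, tail-reduce, and make monic.
Reduced Gröbner basis: {x + 1, y + 1}.
Label its elements g_1 = x + 1, g_2 = y + 1.

Reduce p = 3/5*x**2*y - 2*x - 9*y**3 - 8*y**2 - 2/5 modulo G:
  leading term x**2*y: subtract (3/5*x*y)·g_1 from 3/5*x**2*y - 2*x - 9*y**3 - 8*y**2 - 2/5 → -3/5*x*y - 2*x - 9*y**3 - 8*y**2 - 2/5
  leading term x*y: subtract (-3/5*y)·g_1 from -3/5*x*y - 2*x - 9*y**3 - 8*y**2 - 2/5 → -2*x - 9*y**3 - 8*y**2 + 3/5*y - 2/5
  leading term x: subtract (-2)·g_1 from -2*x - 9*y**3 - 8*y**2 + 3/5*y - 2/5 → -9*y**3 - 8*y**2 + 3/5*y + 8/5
  leading term y**3: subtract (-9*y**2)·g_2 from -9*y**3 - 8*y**2 + 3/5*y + 8/5 → y**2 + 3/5*y + 8/5
  leading term y**2: subtract (y)·g_2 from y**2 + 3/5*y + 8/5 → -2/5*y + 8/5
  leading term y: subtract (-2/5)·g_2 from -2/5*y + 8/5 → 2
  leading term 1: no divisor's leading term divides it; move 2 to the remainder.
  normal form = 2.
The normal form is nonzero, so p ∉ I. Since p minus its normal form lies in I, I + (p) = I + (r) where r = 2; decide whether this ideal is the whole ring.
Here r = 2 is a nonzero constant, hence a unit: 1 ∈ I + (p), the Gröbner basis of I + (p) is {1}, and the enlarged system has no common solution — adjoining p is inconsistent.

Adjoining 3/5*x**2*y - 2*x - 9*y**3 - 8*y**2 - 2/5 makes the ideal the whole ring: the system is inconsistent.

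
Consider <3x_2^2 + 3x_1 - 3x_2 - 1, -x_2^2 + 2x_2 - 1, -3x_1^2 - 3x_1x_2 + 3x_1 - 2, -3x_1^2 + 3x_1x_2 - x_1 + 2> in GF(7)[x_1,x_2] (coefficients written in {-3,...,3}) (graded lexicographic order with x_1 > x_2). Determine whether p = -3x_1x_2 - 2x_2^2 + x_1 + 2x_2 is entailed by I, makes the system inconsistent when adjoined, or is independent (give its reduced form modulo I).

Adjoining -3x_1x_2 - 2x_2^2 + x_1 + 2x_2 makes the ideal the whole ring: the system is inconsistent.

First compute the reduced Gröbner basis of I by Buchberger's algorithm.
f_1 = 3x_2^2 + 3x_1 - 3x_2 - 1, LT = x_2^2.
f_2 = -x_2^2 + 2x_2 - 1, LT = x_2^2.
f_3 = -3x_1^2 - 3x_1x_2 + 3x_1 - 2, LT = x_1^2.
f_4 = -3x_1^2 + 3x_1x_2 - x_1 + 2, LT = x_1^2.

S(f_1,f_2): lcm = x_2^2. S = x_1 + x_2 + 1.
  leading term x_1: no divisor's leading term divides it; move x_1 to the remainder.
  leading term x_2: no divisor's leading term divides it; move x_2 to the remainder.
  leading term 1: no divisor's leading term divides it; move 1 to the remainder.
  remainder x_1 + x_2 + 1 ≠ 0; add h_5 = x_1 + x_2 + 1 to the basis.

S(f_3,h_5): lcm = x_1^2. S = -2x_1 + 3.
  leading term x_1: subtract (-2)·h_5 from -2x_1 + 3 → 2x_2 - 2
  leading term x_2: no divisor's leading term divides it; move 2x_2 to the remainder.
  leading term 1: no divisor's leading term divides it; move -2 to the remainder.
  remainder 2x_2 - 2 ≠ 0; add h_6 = 2x_2 - 2 to the basis.

The other S-polynomials (S(f_1,f_3), S(f_1,f_4), S(f_2,f_3), S(f_2,f_4), S(f_3,f_4), S(f_1,h_5), S(f_2,h_5), S(f_4,h_5), S(f_1,h_6), S(f_2,h_6), S(f_3,h_6), S(f_4,h_6), S(h_5,h_6)) all reduce to 0 modulo the current basis, so we have a Gröbner basis.
Inter-reduce: drop elements whose leading term is divisible by another's, tail-reduce, and make monic.
Reduced Gröbner basis: {x_1 + 2, x_2 - 1}.
Label its elements g_1 = x_1 + 2, g_2 = x_2 - 1.

Reduce p = -3x_1x_2 - 2x_2^2 + x_1 + 2x_2 modulo G:
  leading term x_1x_2: subtract (-3x_2)·g_1 from -3x_1x_2 - 2x_2^2 + x_1 + 2x_2 → -2x_2^2 + x_1 + x_2
  leading term x_2^2: subtract (-2x_2)·g_2 from -2x_2^2 + x_1 + x_2 → x_1 - x_2
  leading term x_1: subtract (1)·g_1 from x_1 - x_2 → -x_2 - 2
  leading term x_2: subtract (-1)·g_2 from -x_2 - 2 → -3
  leading term 1: no divisor's leading term divides it; move -3 to the remainder.
  normal form = -3.
The normal form is nonzero, so p ∉ I. Since p minus its normal form lies in I, I + (p) = I + (r) where r = -3; decide whether this ideal is the whole ring.
Here r = -3 is a nonzero constant, hence a unit: 1 ∈ I + (p), the Gröbner basis of I + (p) is {1}, and the enlarged system has no common solution — adjoining p is inconsistent.

The remainder on division by a Gröbner basis is unique — it is the normal form.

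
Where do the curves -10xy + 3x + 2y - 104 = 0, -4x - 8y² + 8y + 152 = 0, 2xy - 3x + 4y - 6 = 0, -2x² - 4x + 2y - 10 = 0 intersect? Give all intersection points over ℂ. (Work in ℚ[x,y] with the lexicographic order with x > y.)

{(-2, 5)}

Compute a lex Gröbner basis by Buchberger's algorithm.
f_1 = -10xy + 3x + 2y - 104, LT = xy.
f_2 = -4x - 8y² + 8y + 152, LT = x.
f_3 = 2xy - 3x + 4y - 6, LT = xy.
f_4 = -2x² - 4x + 2y - 10, LT = x².

S(f_1,f_2): lcm = xy. S = -3/10x - 2y³ + 2y² + 189/5y + 52/5.
  leading term x: subtract (3/40)·f_2 from -3/10x - 2y³ + 2y² + 189/5y + 52/5 → -2y³ + 13/5y² + 186/5y - 1
  leading term y³: no divisor's leading term divides it; move -2y³ to the remainder.
  leading term y²: no divisor's leading term divides it; move 13/5y² to the remainder.
  leading term y: no divisor's leading term divides it; move 186/5y to the remainder.
  leading term 1: no divisor's leading term divides it; move -1 to the remainder.
  remainder -2y³ + 13/5y² + 186/5y - 1 ≠ 0; add h_5 = -2y³ + 13/5y² + 186/5y - 1 to the basis.

S(f_1,f_3): lcm = xy. S = 6/5x - 11/5y + 67/5.
  leading term x: subtract (-3/10)·f_2 from 6/5x - 11/5y + 67/5 → -12/5y² + ⅕y + 59
  leading term y²: no divisor's leading term divides it; move -12/5y² to the remainder.
  leading term y: no divisor's leading term divides it; move ⅕y to the remainder.
  leading term 1: no divisor's leading term divides it; move 59 to the remainder.
  remainder -12/5y² + ⅕y + 59 ≠ 0; add h_6 = -12/5y² + ⅕y + 59 to the basis.

S(f_1,f_4): lcm = x²y. S = -3/10x² - 11/5xy + 52/5x + y² - 5y.
  leading term x²: subtract (3/40x)·f_2 from -3/10x² - 11/5xy + 52/5x + y² - 5y → ⅗xy² - 14/5xy - x + y² - 5y
  leading term xy²: subtract (-3/50y)·f_1 from ⅗xy² - 14/5xy - x + y² - 5y → -131/50xy - x + 28/25y² - 281/25y
  leading term xy: subtract (131/500)·f_1 from -131/50xy - x + 28/25y² - 281/25y → -893/500x + 28/25y² - 2941/250y + 3406/125
  leading term x: subtract (893/2000)·f_2 from -893/500x + 28/25y² - 2941/250y + 3406/125 → 1173/250y² - 1917/125y - 2031/50
  leading term y²: subtract (-391/200)·h_6 from 1173/250y² - 1917/125y - 2031/50 → -2989/200y + 2989/40
  leading term y: no divisor's leading term divides it; move -2989/200y to the remainder.
  leading term 1: no divisor's leading term divides it; move 2989/40 to the remainder.
  remainder -2989/200y + 2989/40 ≠ 0; add h_7 = -2989/200y + 2989/40 to the basis.

The other S-polynomials (S(f_2,f_3), S(f_2,f_4), S(f_3,f_4), S(f_1,h_5), S(f_2,h_5), S(f_3,h_5), S(f_4,h_5), S(f_1,h_6), S(f_2,h_6), S(f_3,h_6), S(f_4,h_6), S(h_5,h_6), S(f_1,h_7), S(f_2,h_7), S(f_3,h_7), S(f_4,h_7), S(h_5,h_7), S(h_6,h_7)) all reduce to 0 modulo the current basis, so we have a Gröbner basis.
Inter-reduce: drop elements whose leading term is divisible by another's, tail-reduce, and make monic.
Reduced Gröbner basis: {x + 2, y - 5}.

From the last basis element, y - 5 = 0, so y takes values in {5}. Each choice, substituted upward through the basis, yields the corresponding point(s) of the solution set.
  y = 5: the earlier basis element becomes x + 2 = 0, giving x = -2 — point (-2, 5).
Each listed point satisfies every original equation (direct substitution).
This is the nonlinear analogue of row-reducing a linear system.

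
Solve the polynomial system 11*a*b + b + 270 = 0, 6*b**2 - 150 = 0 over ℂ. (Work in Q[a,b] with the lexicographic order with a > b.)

{(53/11, -5), (-5, 5)}

Compute a lex Gröbner basis by Buchberger's algorithm.
f_1 = 11*a*b + b + 270, LT = a*b.
f_2 = 6*b**2 - 150, LT = b**2.

S(f_1,f_2): lcm = a*b**2. S = 25*a + 1/11*b**2 + 270/11*b.
  leading term a: no divisor's leading term divides it; move 25*a to the remainder.
  leading term b**2: subtract (1/66)·f_2 from 1/11*b**2 + 270/11*b → 270/11*b + 25/11
  leading term b: no divisor's leading term divides it; move 270/11*b to the remainder.
  leading term 1: no divisor's leading term divides it; move 25/11 to the remainder.
  remainder 25*a + 270/11*b + 25/11 ≠ 0; add h_3 = 25*a + 270/11*b + 25/11 to the basis.

The other S-polynomials (S(f_1,h_3), S(f_2,h_3)) all reduce to 0 modulo the current basis, so we have a Gröbner basis.
Inter-reduce: drop elements whose leading term is divisible by another's, tail-reduce, and make monic.
Reduced Gröbner basis: {a + 54/55*b + 1/11, b**2 - 25}.

Since the basis is lex-ordered, b**2 - 25 is univariate in b. Its roots are {-5, 5}. Back-substituting each root into the other basis elements fixes the other coordinates.
  b = -5: the earlier basis element becomes a - 53/11 = 0, giving a = 53/11 — point (53/11, -5).
  b = 5: the earlier basis element becomes a + 5 = 0, giving a = -5 — point (-5, 5).
Each listed point satisfies every original equation (direct substitution).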